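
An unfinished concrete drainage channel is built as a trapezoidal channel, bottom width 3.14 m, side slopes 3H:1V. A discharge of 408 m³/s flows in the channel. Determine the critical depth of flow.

At critical depth, Q² T / (g A³) = 1, i.e. A³/T = Q²/g = 408²/9.81 = 16970.
Trying y = 4.08 m: A³/T = 8946 — low.
Trying y = 5.09 m: A³/T = 24430 — high.
Trying y = 4.7 m: A³/T = 16970 — ≈ 16970.

y_c = 4.7 m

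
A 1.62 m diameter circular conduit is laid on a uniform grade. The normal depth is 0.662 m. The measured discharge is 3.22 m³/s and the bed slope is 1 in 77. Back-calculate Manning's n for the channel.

For a circular section of diameter D = 1.62 m at depth y = 0.662 m, the central angle is θ = 2 arccos(1 − 2y/D) = 2.774 rad. Then A = (D²/8)(θ − sin θ) = 0.7922 m² and P = Dθ/2 = 2.247 m.
Hydraulic radius R = A/P = 0.7922/2.247 = 0.3525 m.
Rearranging Manning's equation: n = (1/Q) A R^(2/3) S^(1/2) = (1/3.22) × 0.7922 × 0.3525^(2/3) × √0.01299 = 0.014.

n = 0.014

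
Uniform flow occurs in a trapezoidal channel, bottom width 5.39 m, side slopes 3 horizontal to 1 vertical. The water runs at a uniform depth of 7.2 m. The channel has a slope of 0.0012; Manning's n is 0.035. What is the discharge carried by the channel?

Q = 470 m³/s

With bottom width b = 5.39 m and side slope z = 3: A = (b + zy)y = (5.39 + 3×7.2)×7.2 = 194.3 m²; P = b + 2y√(1+z²) = 5.39 + 2×7.2×3.162 = 50.93 m.
Hydraulic radius R = A/P = 194.3/50.93 = 3.816 m.
Manning's equation: Q = (1/n) A R^(2/3) S^(1/2) = (1/0.035) × 194.3 × 3.816^(2/3) × 0.0012^(1/2) = 470 m³/s.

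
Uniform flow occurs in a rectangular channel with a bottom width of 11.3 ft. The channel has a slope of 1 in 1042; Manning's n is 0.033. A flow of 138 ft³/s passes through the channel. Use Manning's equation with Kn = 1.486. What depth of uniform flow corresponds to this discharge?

y_n = 4.68 ft

Manning's equation rearranged: A R^(2/3) = nQ / (1.486·√S) = 0.033 × 138 / (1.486 × √0.0009597) = 98.93.
At y = 5.44 ft: A R^(2/3) = 121.3 — high.
At y = 3.57 ft: A R^(2/3) = 67.98 — low.
At y = 4.68 ft: A R^(2/3) = 98.96 — ≈ 98.93.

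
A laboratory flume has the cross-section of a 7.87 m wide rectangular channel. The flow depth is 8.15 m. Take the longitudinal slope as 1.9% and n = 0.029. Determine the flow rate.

Q = 584 m³/s

Flow area A = b·y = 7.87 × 8.15 = 64.14 m². Wetted perimeter P = b + 2y = 7.87 + 2×8.15 = 24.17 m.
Hydraulic radius R = A/P = 64.14/24.17 = 2.654 m.
Manning's equation: Q = (1/n) A R^(2/3) S^(1/2) = (1/0.029) × 64.14 × 2.654^(2/3) × 0.019^(1/2) = 584 m³/s.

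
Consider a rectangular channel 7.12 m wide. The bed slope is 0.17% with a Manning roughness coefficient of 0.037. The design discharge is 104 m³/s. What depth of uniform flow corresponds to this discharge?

y_n = 7.32 m

Manning's equation rearranged: A R^(2/3) = nQ / (1·√S) = 0.037 × 104 / (√0.0017) = 93.33.
At y = 5.5 m: A R^(2/3) = 65.46 — low.
At y = 9.15 m: A R^(2/3) = 122 — high.
At y = 7.32 m: A R^(2/3) = 93.3 — close enough.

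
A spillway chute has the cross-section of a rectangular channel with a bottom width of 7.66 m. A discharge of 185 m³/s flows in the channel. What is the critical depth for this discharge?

For a rectangular channel, critical depth y_c = (q²/g)^(1/3) where q = Q/b = 185/7.66 = 24.15 m²/s.
So y_c = (24.15²/9.81)^(1/3) = 3.9 m.

y_c = 3.9 m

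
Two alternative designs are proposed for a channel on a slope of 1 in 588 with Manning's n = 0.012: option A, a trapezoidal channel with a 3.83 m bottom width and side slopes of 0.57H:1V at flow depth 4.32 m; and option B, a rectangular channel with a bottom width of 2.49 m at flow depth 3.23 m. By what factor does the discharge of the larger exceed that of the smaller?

Channel A: With bottom width b = 3.83 m and side slope z = 0.57: A = (b + zy)y = (3.83 + 0.57×4.32)×4.32 = 27.18 m²; P = b + 2y√(1+z²) = 3.83 + 2×4.32×1.151 = 13.78 m. Hydraulic radius R = A/P = 27.18/13.78 = 1.973 m. Q_A = (1/0.012)·27.18·1.973^(2/3)·√0.001701 = 147 m³/s.
Channel B: Flow area A = b·y = 2.49 × 3.23 = 8.043 m². Wetted perimeter P = b + 2y = 2.49 + 2×3.23 = 8.95 m. Hydraulic radius R = A/P = 8.043/8.95 = 0.8986 m. Q_B = (1/0.012)·8.043·0.8986^(2/3)·√0.001701 = 25.74 m³/s.
The larger discharge is 147 m³/s and the smaller is 25.74 m³/s; the ratio is 5.71.

5.71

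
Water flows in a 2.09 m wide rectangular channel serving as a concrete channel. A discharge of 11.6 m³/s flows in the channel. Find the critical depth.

y_c = 1.46 m

For a rectangular channel, critical depth y_c = (q²/g)^(1/3) where q = Q/b = 11.6/2.09 = 5.55 m²/s.
So y_c = (5.55²/9.81)^(1/3) = 1.46 m.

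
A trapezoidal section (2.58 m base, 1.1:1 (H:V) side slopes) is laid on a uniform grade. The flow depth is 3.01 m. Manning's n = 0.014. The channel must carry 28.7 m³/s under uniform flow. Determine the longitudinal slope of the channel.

S = 0.000289

With bottom width b = 2.58 m and side slope z = 1.1: A = (b + zy)y = (2.58 + 1.1×3.01)×3.01 = 17.73 m²; P = b + 2y√(1+z²) = 2.58 + 2×3.01×1.487 = 11.53 m.
Hydraulic radius R = A/P = 17.73/11.53 = 1.538 m.
From Manning's equation, S = [nQ / (1 A R^(2/3))]² = [0.014 × 28.7 / (1 × 17.73 × 1.538^(2/3))]² = 0.000289.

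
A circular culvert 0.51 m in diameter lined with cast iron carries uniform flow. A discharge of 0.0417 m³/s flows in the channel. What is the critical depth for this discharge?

y_c = 0.134 m

At critical depth, Q² T / (g A³) = 1, i.e. A³/T = Q²/g = 0.0417²/9.81 = 0.0001773.
Try y = 0.17 m: A³/T = 0.0004405 — high.
Try y = 0.105 m: A³/T = 0.00006756 — low.
Try y = 0.134 m: A³/T = 0.000175 — close enough.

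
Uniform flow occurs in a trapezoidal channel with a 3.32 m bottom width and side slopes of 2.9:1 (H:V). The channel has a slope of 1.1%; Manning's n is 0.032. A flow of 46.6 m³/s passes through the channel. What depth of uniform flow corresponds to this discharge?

Manning's equation rearranged: A R^(2/3) = nQ / (1·√S) = 0.032 × 46.6 / (√0.011) = 14.22.
Try y = 1.86 m: A R^(2/3) = 17.27 — too large.
Try y = 1.18 m: A R^(2/3) = 6.587 — too small.
Try y = 1.7 m: A R^(2/3) = 14.21 — ≈ 14.22.

y_n = 1.7 m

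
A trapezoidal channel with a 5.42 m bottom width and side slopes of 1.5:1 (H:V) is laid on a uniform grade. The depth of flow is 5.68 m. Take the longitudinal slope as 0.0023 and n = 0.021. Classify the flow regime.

subcritical

With bottom width b = 5.42 m and side slope z = 1.5: A = (b + zy)y = (5.42 + 1.5×5.68)×5.68 = 79.18 m²; P = b + 2y√(1+z²) = 5.42 + 2×5.68×1.803 = 25.9 m.
Hydraulic radius R = A/P = 79.18/25.9 = 3.057 m.
V = (1/n) R^(2/3) √S = (1/0.021) × 3.057^(2/3) × √0.0023 = 4.811 m/s. Hydraulic depth D_h = A/T = 79.18/22.46 = 3.525 m.
Froude number Fr = V/√(g·D_h) = 4.811/√(9.81×3.525) = 0.818, which is less than 1, so the flow is subcritical.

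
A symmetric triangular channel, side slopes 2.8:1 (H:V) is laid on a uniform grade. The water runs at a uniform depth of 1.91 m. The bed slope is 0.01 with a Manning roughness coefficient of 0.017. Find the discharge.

For a triangular section with side slope z = 2.8: A = zy² = 2.8×1.91² = 10.21 m²; P = 2y√(1+z²) = 2×1.91×2.973 = 11.36 m.
Hydraulic radius R = A/P = 10.21/11.36 = 0.8994 m.
Manning's equation: Q = (1/n) A R^(2/3) S^(1/2) = (1/0.017) × 10.21 × 0.8994^(2/3) × 0.01^(1/2) = 56 m³/s.

Q = 56 m³/s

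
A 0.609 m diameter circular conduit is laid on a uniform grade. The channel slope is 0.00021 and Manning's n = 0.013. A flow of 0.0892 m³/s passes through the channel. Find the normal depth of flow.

y_n = 0.48 m

Manning's equation rearranged: A R^(2/3) = nQ / (1·√S) = 0.013 × 0.0892 / (√0.00021) = 0.08002.
Try y = 0.382 m: A R^(2/3) = 0.05966 — low.
Try y = 0.566 m: A R^(2/3) = 0.08929 — high.
Try y = 0.48 m: A R^(2/3) = 0.07998 — ≈ 0.08002.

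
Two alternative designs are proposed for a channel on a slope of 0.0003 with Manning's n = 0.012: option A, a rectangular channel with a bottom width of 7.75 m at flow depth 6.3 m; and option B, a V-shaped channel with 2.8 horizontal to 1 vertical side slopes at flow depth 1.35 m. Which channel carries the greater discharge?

channel A

Channel A: Flow area A = b·y = 7.75 × 6.3 = 48.82 m². Wetted perimeter P = b + 2y = 7.75 + 2×6.3 = 20.35 m. Hydraulic radius R = A/P = 48.82/20.35 = 2.399 m. Q_A = (1/0.012)·48.82·2.399^(2/3)·√0.0003 = 126.3 m³/s.
Channel B: For a triangular section with side slope z = 2.8: A = zy² = 2.8×1.35² = 5.103 m²; P = 2y√(1+z²) = 2×1.35×2.973 = 8.028 m. Hydraulic radius R = A/P = 5.103/8.028 = 0.6357 m. Q_B = (1/0.012)·5.103·0.6357^(2/3)·√0.0003 = 5.445 m³/s.
Q_A = 126.3 m³/s vs Q_B = 5.445 m³/s, so channel A carries more.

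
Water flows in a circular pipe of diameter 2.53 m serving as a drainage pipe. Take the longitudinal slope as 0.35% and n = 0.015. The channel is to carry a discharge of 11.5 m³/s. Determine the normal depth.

Manning's equation rearranged: A R^(2/3) = nQ / (1·√S) = 0.015 × 11.5 / (√0.0035) = 2.916.
Try y = 2.04 m: A R^(2/3) = 3.649 — high.
Try y = 1.27 m: A R^(2/3) = 1.865 — low.
Try y = 1.69 m: A R^(2/3) = 2.912 — matches.

y_n = 1.69 m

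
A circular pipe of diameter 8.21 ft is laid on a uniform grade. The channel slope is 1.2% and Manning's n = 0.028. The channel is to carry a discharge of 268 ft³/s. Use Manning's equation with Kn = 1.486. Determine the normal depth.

y_n = 4.29 ft

Manning's equation rearranged: A R^(2/3) = nQ / (1.486·√S) = 0.028 × 268 / (1.486 × √0.012) = 46.1.
Trying y = 3.33 ft: A R^(2/3) = 29.55 — too small.
Trying y = 4.29 ft: A R^(2/3) = 46.04 — ≈ 46.1.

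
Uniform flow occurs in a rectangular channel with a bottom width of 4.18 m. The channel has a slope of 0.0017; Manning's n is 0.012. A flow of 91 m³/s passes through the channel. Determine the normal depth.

Manning's equation rearranged: A R^(2/3) = nQ / (1·√S) = 0.012 × 91 / (√0.0017) = 26.48.
Trying y = 5.7 m: A R^(2/3) = 31.63 — too large.
Trying y = 4.11 m: A R^(2/3) = 21.35 — too small.
Trying y = 4.91 m: A R^(2/3) = 26.49 — ≈ 26.48.

y_n = 4.91 m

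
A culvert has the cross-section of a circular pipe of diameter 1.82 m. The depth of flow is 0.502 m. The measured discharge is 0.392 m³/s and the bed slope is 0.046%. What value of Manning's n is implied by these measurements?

n = 0.014

For a circular section of diameter D = 1.82 m at depth y = 0.502 m, the central angle is θ = 2 arccos(1 − 2y/D) = 2.212 rad. Then A = (D²/8)(θ − sin θ) = 0.5839 m² and P = Dθ/2 = 2.013 m.
Hydraulic radius R = A/P = 0.5839/2.013 = 0.2901 m.
Rearranging Manning's equation: n = (1/Q) A R^(2/3) S^(1/2) = (1/0.392) × 0.5839 × 0.2901^(2/3) × √0.00046 = 0.014.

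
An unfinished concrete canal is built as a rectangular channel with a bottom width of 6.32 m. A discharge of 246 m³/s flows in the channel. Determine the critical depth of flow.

For a rectangular channel, critical depth y_c = (q²/g)^(1/3) where q = Q/b = 246/6.32 = 38.92 m²/s.
So y_c = (38.92²/9.81)^(1/3) = 5.37 m.

y_c = 5.37 m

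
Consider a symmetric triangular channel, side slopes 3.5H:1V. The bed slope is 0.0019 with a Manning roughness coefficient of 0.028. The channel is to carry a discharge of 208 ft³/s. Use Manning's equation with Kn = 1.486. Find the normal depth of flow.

Manning's equation rearranged: A R^(2/3) = nQ / (1.486·√S) = 0.028 × 208 / (1.486 × √0.0019) = 89.91.
Try y = 4.52 ft: A R^(2/3) = 120 — over.
Try y = 4.06 ft: A R^(2/3) = 90.11 — ≈ 89.91.

y_n = 4.06 ft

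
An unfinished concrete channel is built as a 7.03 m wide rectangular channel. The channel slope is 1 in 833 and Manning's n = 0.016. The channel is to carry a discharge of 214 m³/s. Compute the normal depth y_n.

y_n = 7.79 m

Manning's equation rearranged: A R^(2/3) = nQ / (1·√S) = 0.016 × 214 / (√0.0012) = 98.82.
Try y = 9.61 m: A R^(2/3) = 126.9 — high.
Try y = 7.79 m: A R^(2/3) = 98.77 — ≈ 98.82.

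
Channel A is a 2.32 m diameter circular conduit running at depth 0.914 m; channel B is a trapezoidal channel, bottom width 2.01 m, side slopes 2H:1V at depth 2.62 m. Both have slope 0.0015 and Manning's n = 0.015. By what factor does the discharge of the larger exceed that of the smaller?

24.5

Channel A: For a circular section of diameter D = 2.32 m at depth y = 0.914 m, the central angle is θ = 2 arccos(1 − 2y/D) = 2.714 rad. Then A = (D²/8)(θ − sin θ) = 1.547 m² and P = Dθ/2 = 3.148 m. Hydraulic radius R = A/P = 1.547/3.148 = 0.4914 m. Q_A = (1/0.015)·1.547·0.4914^(2/3)·√0.0015 = 2.488 m³/s.
Channel B: With bottom width b = 2.01 m and side slope z = 2: A = (b + zy)y = (2.01 + 2×2.62)×2.62 = 19 m²; P = b + 2y√(1+z²) = 2.01 + 2×2.62×2.236 = 13.73 m. Hydraulic radius R = A/P = 19/13.73 = 1.384 m. Q_B = (1/0.015)·19·1.384^(2/3)·√0.0015 = 60.9 m³/s.
The larger discharge is 60.9 m³/s and the smaller is 2.488 m³/s; the ratio is 24.5.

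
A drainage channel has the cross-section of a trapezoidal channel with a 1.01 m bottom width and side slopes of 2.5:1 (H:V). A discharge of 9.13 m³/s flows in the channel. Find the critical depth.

At critical depth, Q² T / (g A³) = 1, i.e. A³/T = Q²/g = 9.13²/9.81 = 8.497.
Try y = 1.16 m: A³/T = 13.7 — too large.
Try y = 1.04 m: A³/T = 8.522 — ≈ 8.497.

y_c = 1.04 m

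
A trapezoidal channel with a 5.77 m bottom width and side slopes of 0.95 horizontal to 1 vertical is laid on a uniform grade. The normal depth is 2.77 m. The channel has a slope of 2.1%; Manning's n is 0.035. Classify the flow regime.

supercritical

With bottom width b = 5.77 m and side slope z = 0.95: A = (b + zy)y = (5.77 + 0.95×2.77)×2.77 = 23.27 m²; P = b + 2y√(1+z²) = 5.77 + 2×2.77×1.379 = 13.41 m.
Hydraulic radius R = A/P = 23.27/13.41 = 1.735 m.
V = (1/n) R^(2/3) √S = (1/0.035) × 1.735^(2/3) × √0.021 = 5.979 m/s. Hydraulic depth D_h = A/T = 23.27/11.03 = 2.109 m.
Froude number Fr = V/√(g·D_h) = 5.979/√(9.81×2.109) = 1.31, which is greater than 1, so the flow is supercritical.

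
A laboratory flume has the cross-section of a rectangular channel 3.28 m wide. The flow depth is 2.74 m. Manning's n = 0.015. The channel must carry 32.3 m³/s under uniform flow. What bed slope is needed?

Flow area A = b·y = 3.28 × 2.74 = 8.987 m². Wetted perimeter P = b + 2y = 3.28 + 2×2.74 = 8.76 m.
Hydraulic radius R = A/P = 8.987/8.76 = 1.026 m.
From Manning's equation, S = [nQ / (1 A R^(2/3))]² = [0.015 × 32.3 / (1 × 8.987 × 1.026^(2/3))]² = 0.00281.

S = 0.00281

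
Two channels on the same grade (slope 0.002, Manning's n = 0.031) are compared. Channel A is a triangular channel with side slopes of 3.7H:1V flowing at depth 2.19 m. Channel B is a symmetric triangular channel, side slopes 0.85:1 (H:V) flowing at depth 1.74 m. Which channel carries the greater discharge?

Channel A: For a triangular section with side slope z = 3.7: A = zy² = 3.7×2.19² = 17.75 m²; P = 2y√(1+z²) = 2×2.19×3.833 = 16.79 m. Hydraulic radius R = A/P = 17.75/16.79 = 1.057 m. Q_A = (1/0.031)·17.75·1.057^(2/3)·√0.002 = 26.57 m³/s.
Channel B: For a triangular section with side slope z = 0.85: A = zy² = 0.85×1.74² = 2.573 m²; P = 2y√(1+z²) = 2×1.74×1.312 = 4.567 m. Hydraulic radius R = A/P = 2.573/4.567 = 0.5635 m. Q_B = (1/0.031)·2.573·0.5635^(2/3)·√0.002 = 2.533 m³/s.
Q_A = 26.57 m³/s vs Q_B = 2.533 m³/s, so channel A carries more.

channel A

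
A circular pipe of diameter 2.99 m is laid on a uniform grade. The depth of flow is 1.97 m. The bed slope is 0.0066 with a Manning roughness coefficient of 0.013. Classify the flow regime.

For a circular section of diameter D = 2.99 m at depth y = 1.97 m, the central angle is θ = 2 arccos(1 − 2y/D) = 3.788 rad. Then A = (D²/8)(θ − sin θ) = 4.907 m² and P = Dθ/2 = 5.663 m.
Hydraulic radius R = A/P = 4.907/5.663 = 0.8664 m.
V = (1/n) R^(2/3) √S = (1/0.013) × 0.8664^(2/3) × √0.0066 = 5.679 m/s. Hydraulic depth D_h = A/T = 4.907/2.835 = 1.731 m.
Froude number Fr = V/√(g·D_h) = 5.679/√(9.81×1.731) = 1.38, which is greater than 1, so the flow is supercritical.

supercritical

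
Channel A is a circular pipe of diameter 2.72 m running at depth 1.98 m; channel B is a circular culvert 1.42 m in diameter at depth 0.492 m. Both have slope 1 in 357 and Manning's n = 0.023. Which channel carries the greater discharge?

Channel A: For a circular section of diameter D = 2.72 m at depth y = 1.98 m, the central angle is θ = 2 arccos(1 − 2y/D) = 4.088 rad. Then A = (D²/8)(θ − sin θ) = 4.531 m² and P = Dθ/2 = 5.56 m. Hydraulic radius R = A/P = 4.531/5.56 = 0.815 m. Q_A = (1/0.023)·4.531·0.815^(2/3)·√0.002801 = 9.098 m³/s.
Channel B: For a circular section of diameter D = 1.42 m at depth y = 0.492 m, the central angle is θ = 2 arccos(1 − 2y/D) = 2.517 rad. Then A = (D²/8)(θ − sin θ) = 0.4872 m² and P = Dθ/2 = 1.787 m. Hydraulic radius R = A/P = 0.4872/1.787 = 0.2726 m. Q_B = (1/0.023)·0.4872·0.2726^(2/3)·√0.002801 = 0.4713 m³/s.
Q_A = 9.098 m³/s vs Q_B = 0.4713 m³/s, so channel A carries more.

channel A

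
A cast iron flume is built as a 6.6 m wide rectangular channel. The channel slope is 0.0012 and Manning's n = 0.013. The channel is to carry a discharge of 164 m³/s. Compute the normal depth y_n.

Manning's equation rearranged: A R^(2/3) = nQ / (1·√S) = 0.013 × 164 / (√0.0012) = 61.55.
Try y = 6.63 m: A R^(2/3) = 74.09 — too large.
Try y = 4.71 m: A R^(2/3) = 48.36 — too small.
Try y = 5.7 m: A R^(2/3) = 61.5 — matches.

y_n = 5.7 m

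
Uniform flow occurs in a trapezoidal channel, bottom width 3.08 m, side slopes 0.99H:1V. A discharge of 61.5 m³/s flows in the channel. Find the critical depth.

At critical depth, Q² T / (g A³) = 1, i.e. A³/T = Q²/g = 61.5²/9.81 = 385.6.
At y = 3.06 m: A³/T = 714.9 — high.
At y = 2.16 m: A³/T = 194.7 — low.
At y = 2.6 m: A³/T = 386.1 — close enough.

y_c = 2.6 m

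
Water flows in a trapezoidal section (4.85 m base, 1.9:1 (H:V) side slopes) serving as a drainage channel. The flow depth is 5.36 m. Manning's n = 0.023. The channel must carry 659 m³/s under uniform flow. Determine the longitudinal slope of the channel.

S = 0.00859

With bottom width b = 4.85 m and side slope z = 1.9: A = (b + zy)y = (4.85 + 1.9×5.36)×5.36 = 80.58 m²; P = b + 2y√(1+z²) = 4.85 + 2×5.36×2.147 = 27.87 m.
Hydraulic radius R = A/P = 80.58/27.87 = 2.892 m.
From Manning's equation, S = [nQ / (1 A R^(2/3))]² = [0.023 × 659 / (1 × 80.58 × 2.892^(2/3))]² = 0.00859.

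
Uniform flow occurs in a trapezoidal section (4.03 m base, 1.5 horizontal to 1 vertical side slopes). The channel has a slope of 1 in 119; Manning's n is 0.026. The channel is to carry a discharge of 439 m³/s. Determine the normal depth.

Manning's equation rearranged: A R^(2/3) = nQ / (1·√S) = 0.026 × 439 / (√0.008403) = 124.5.
Try y = 4.58 m: A R^(2/3) = 90.23 — too small.
Try y = 5.3 m: A R^(2/3) = 124.4 — close enough.

y_n = 5.3 m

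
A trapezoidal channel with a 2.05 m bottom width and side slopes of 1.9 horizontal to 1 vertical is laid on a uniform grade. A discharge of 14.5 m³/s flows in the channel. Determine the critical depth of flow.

y_c = 1.2 m

At critical depth, Q² T / (g A³) = 1, i.e. A³/T = Q²/g = 14.5²/9.81 = 21.43.
Trying y = 1.41 m: A³/T = 40.02 — too large.
Trying y = 1.03 m: A³/T = 11.79 — too small.
Trying y = 1.2 m: A³/T = 21.22 — ≈ 21.43.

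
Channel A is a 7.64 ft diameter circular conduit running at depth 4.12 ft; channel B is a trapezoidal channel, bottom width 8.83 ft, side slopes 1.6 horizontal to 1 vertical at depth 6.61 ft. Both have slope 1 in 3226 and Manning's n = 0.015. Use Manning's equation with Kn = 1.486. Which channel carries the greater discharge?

channel B

Channel A: For a circular section of diameter D = 7.64 ft at depth y = 4.12 ft, the central angle is θ = 2 arccos(1 − 2y/D) = 3.299 rad. Then A = (D²/8)(θ − sin θ) = 25.21 ft² and P = Dθ/2 = 12.6 ft. Hydraulic radius R = A/P = 25.21/12.6 = 2.001 ft. Q_A = (1.486/0.015)·25.21·2.001^(2/3)·√0.00031 = 69.82 ft³/s.
Channel B: With bottom width b = 8.83 ft and side slope z = 1.6: A = (b + zy)y = (8.83 + 1.6×6.61)×6.61 = 128.3 ft²; P = b + 2y√(1+z²) = 8.83 + 2×6.61×1.887 = 33.77 ft. Hydraulic radius R = A/P = 128.3/33.77 = 3.798 ft. Q_B = (1.486/0.015)·128.3·3.798^(2/3)·√0.00031 = 544.6 ft³/s.
Q_A = 69.82 ft³/s vs Q_B = 544.6 ft³/s, so channel B carries more.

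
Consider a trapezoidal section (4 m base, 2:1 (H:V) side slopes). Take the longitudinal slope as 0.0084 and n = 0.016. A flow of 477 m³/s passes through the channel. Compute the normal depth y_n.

Manning's equation rearranged: A R^(2/3) = nQ / (1·√S) = 0.016 × 477 / (√0.0084) = 83.27.
Try y = 3.51 m: A R^(2/3) = 60.66 — low.
Try y = 4.76 m: A R^(2/3) = 120 — high.
Try y = 4.05 m: A R^(2/3) = 83.3 — ≈ 83.27.

y_n = 4.05 m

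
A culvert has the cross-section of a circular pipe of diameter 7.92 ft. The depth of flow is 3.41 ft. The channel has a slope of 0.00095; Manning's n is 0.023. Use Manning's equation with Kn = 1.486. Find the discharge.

Q = 59.6 ft³/s

For a circular section of diameter D = 7.92 ft at depth y = 3.41 ft, the central angle is θ = 2 arccos(1 − 2y/D) = 2.863 rad. Then A = (D²/8)(θ − sin θ) = 20.29 ft² and P = Dθ/2 = 11.34 ft.
Hydraulic radius R = A/P = 20.29/11.34 = 1.79 ft.
Manning's equation: Q = (1.486/n) A R^(2/3) S^(1/2) = (1.486/0.023) × 20.29 × 1.79^(2/3) × 0.00095^(1/2) = 59.6 ft³/s.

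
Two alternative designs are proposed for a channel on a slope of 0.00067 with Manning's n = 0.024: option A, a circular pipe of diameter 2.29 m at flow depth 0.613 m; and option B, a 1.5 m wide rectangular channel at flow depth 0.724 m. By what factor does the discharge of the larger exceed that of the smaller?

Channel A: For a circular section of diameter D = 2.29 m at depth y = 0.613 m, the central angle is θ = 2 arccos(1 − 2y/D) = 2.175 rad. Then A = (D²/8)(θ − sin θ) = 0.8864 m² and P = Dθ/2 = 2.491 m. Hydraulic radius R = A/P = 0.8864/2.491 = 0.3559 m. Q_A = (1/0.024)·0.8864·0.3559^(2/3)·√0.00067 = 0.4802 m³/s.
Channel B: Flow area A = b·y = 1.5 × 0.724 = 1.086 m². Wetted perimeter P = b + 2y = 1.5 + 2×0.724 = 2.948 m. Hydraulic radius R = A/P = 1.086/2.948 = 0.3684 m. Q_B = (1/0.024)·1.086·0.3684^(2/3)·√0.00067 = 0.6019 m³/s.
The larger discharge is 0.6019 m³/s and the smaller is 0.4802 m³/s; the ratio is 1.25.

1.25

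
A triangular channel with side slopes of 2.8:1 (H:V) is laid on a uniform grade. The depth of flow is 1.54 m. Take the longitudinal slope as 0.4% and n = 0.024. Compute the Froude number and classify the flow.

For a triangular section with side slope z = 2.8: A = zy² = 2.8×1.54² = 6.64 m²; P = 2y√(1+z²) = 2×1.54×2.973 = 9.157 m.
Hydraulic radius R = A/P = 6.64/9.157 = 0.7251 m.
V = (1/n) R^(2/3) √S = (1/0.024) × 0.7251^(2/3) × √0.004 = 2.127 m/s. Hydraulic depth D_h = A/T = 6.64/8.624 = 0.77 m.
Froude number Fr = V/√(g·D_h) = 2.127/√(9.81×0.77) = 0.774, which is less than 1, so the flow is subcritical.

subcritical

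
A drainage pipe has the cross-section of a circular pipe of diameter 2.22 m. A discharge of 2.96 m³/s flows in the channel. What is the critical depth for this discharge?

At critical depth, Q² T / (g A³) = 1, i.e. A³/T = Q²/g = 2.96²/9.81 = 0.8931.
At y = 0.897 m: A³/T = 1.444 — too large.
At y = 0.698 m: A³/T = 0.5491 — too small.
At y = 0.792 m: A³/T = 0.8947 — close enough.

y_c = 0.792 m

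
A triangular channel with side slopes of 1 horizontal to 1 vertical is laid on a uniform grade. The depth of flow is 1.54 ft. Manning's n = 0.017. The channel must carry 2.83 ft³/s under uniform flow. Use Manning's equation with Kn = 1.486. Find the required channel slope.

For a triangular section with side slope z = 1: A = zy² = 1×1.54² = 2.372 ft²; P = 2y√(1+z²) = 2×1.54×1.414 = 4.356 ft.
Hydraulic radius R = A/P = 2.372/4.356 = 0.5445 ft.
From Manning's equation, S = [nQ / (1.486 A R^(2/3))]² = [0.017 × 2.83 / (1.486 × 2.372 × 0.5445^(2/3))]² = 0.000419.

S = 0.000419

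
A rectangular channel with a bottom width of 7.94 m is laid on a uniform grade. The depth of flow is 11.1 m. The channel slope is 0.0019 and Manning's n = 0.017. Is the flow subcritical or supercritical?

subcritical

Flow area A = b·y = 7.94 × 11.1 = 88.13 m². Wetted perimeter P = b + 2y = 7.94 + 2×11.1 = 30.14 m.
Hydraulic radius R = A/P = 88.13/30.14 = 2.924 m.
V = (1/n) R^(2/3) √S = (1/0.017) × 2.924^(2/3) × √0.0019 = 5.243 m/s. Hydraulic depth D_h = A/T = 88.13/7.94 = 11.1 m.
Froude number Fr = V/√(g·D_h) = 5.243/√(9.81×11.1) = 0.502, which is less than 1, so the flow is subcritical.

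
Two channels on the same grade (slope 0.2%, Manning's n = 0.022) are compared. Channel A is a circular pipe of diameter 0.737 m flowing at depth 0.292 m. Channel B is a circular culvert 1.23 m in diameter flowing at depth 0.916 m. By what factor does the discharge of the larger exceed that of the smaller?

Channel A: For a circular section of diameter D = 0.737 m at depth y = 0.292 m, the central angle is θ = 2 arccos(1 − 2y/D) = 2.723 rad. Then A = (D²/8)(θ − sin θ) = 0.1573 m² and P = Dθ/2 = 1.004 m. Hydraulic radius R = A/P = 0.1573/1.004 = 0.1568 m. Q_A = (1/0.022)·0.1573·0.1568^(2/3)·√0.002 = 0.09299 m³/s.
Channel B: For a circular section of diameter D = 1.23 m at depth y = 0.916 m, the central angle is θ = 2 arccos(1 − 2y/D) = 4.164 rad. Then A = (D²/8)(θ − sin θ) = 0.949 m² and P = Dθ/2 = 2.561 m. Hydraulic radius R = A/P = 0.949/2.561 = 0.3705 m. Q_B = (1/0.022)·0.949·0.3705^(2/3)·√0.002 = 0.9952 m³/s.
The larger discharge is 0.9952 m³/s and the smaller is 0.09299 m³/s; the ratio is 10.7.

10.7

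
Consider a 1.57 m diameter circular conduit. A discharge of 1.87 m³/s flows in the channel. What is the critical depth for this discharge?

y_c = 0.692 m

At critical depth, Q² T / (g A³) = 1, i.e. A³/T = Q²/g = 1.87²/9.81 = 0.3565.
Try y = 0.514 m: A³/T = 0.1136 — too small.
Try y = 0.842 m: A³/T = 0.755 — too large.
Try y = 0.692 m: A³/T = 0.3567 — ≈ 0.3565.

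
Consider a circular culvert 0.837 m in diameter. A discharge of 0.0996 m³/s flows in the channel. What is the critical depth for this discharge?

y_c = 0.183 m

At critical depth, Q² T / (g A³) = 1, i.e. A³/T = Q²/g = 0.0996²/9.81 = 0.001011.
Trying y = 0.144 m: A³/T = 0.0003977 — too small.
Trying y = 0.183 m: A³/T = 0.001018 — close enough.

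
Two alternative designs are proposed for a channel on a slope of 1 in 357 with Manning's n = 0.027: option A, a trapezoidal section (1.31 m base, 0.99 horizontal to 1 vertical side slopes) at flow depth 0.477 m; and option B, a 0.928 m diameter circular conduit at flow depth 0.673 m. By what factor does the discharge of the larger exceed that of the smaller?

Channel A: With bottom width b = 1.31 m and side slope z = 0.99: A = (b + zy)y = (1.31 + 0.99×0.477)×0.477 = 0.8501 m²; P = b + 2y√(1+z²) = 1.31 + 2×0.477×1.407 = 2.652 m. Hydraulic radius R = A/P = 0.8501/2.652 = 0.3205 m. Q_A = (1/0.027)·0.8501·0.3205^(2/3)·√0.002801 = 0.7804 m³/s.
Channel B: For a circular section of diameter D = 0.928 m at depth y = 0.673 m, the central angle is θ = 2 arccos(1 − 2y/D) = 4.076 rad. Then A = (D²/8)(θ − sin θ) = 0.5254 m² and P = Dθ/2 = 1.891 m. Hydraulic radius R = A/P = 0.5254/1.891 = 0.2778 m. Q_B = (1/0.027)·0.5254·0.2778^(2/3)·√0.002801 = 0.4384 m³/s.
The larger discharge is 0.7804 m³/s and the smaller is 0.4384 m³/s; the ratio is 1.78.

1.78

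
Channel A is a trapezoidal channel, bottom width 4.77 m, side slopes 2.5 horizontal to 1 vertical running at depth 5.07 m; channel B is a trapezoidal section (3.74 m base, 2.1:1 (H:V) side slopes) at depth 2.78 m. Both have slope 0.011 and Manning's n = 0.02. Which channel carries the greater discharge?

channel A

Channel A: With bottom width b = 4.77 m and side slope z = 2.5: A = (b + zy)y = (4.77 + 2.5×5.07)×5.07 = 88.45 m²; P = b + 2y√(1+z²) = 4.77 + 2×5.07×2.693 = 32.07 m. Hydraulic radius R = A/P = 88.45/32.07 = 2.758 m. Q_A = (1/0.02)·88.45·2.758^(2/3)·√0.011 = 912.1 m³/s.
Channel B: With bottom width b = 3.74 m and side slope z = 2.1: A = (b + zy)y = (3.74 + 2.1×2.78)×2.78 = 26.63 m²; P = b + 2y√(1+z²) = 3.74 + 2×2.78×2.326 = 16.67 m. Hydraulic radius R = A/P = 26.63/16.67 = 1.597 m. Q_B = (1/0.02)·26.63·1.597^(2/3)·√0.011 = 190.8 m³/s.
Q_A = 912.1 m³/s vs Q_B = 190.8 m³/s, so channel A carries more.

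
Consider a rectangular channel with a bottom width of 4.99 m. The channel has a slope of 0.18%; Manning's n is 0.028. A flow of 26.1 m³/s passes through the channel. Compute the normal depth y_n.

Manning's equation rearranged: A R^(2/3) = nQ / (1·√S) = 0.028 × 26.1 / (√0.0018) = 17.23.
Trying y = 3.61 m: A R^(2/3) = 23.35 — over.
Trying y = 2.85 m: A R^(2/3) = 17.2 — close enough.

y_n = 2.85 m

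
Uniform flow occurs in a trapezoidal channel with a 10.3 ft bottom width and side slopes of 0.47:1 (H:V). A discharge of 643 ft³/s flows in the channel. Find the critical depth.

At critical depth, Q² T / (g A³) = 1, i.e. A³/T = Q²/g = 643²/32.2 = 12840.
At y = 3.8 ft: A³/T = 6983 — too small.
At y = 4.6 ft: A³/T = 12880 — matches.

y_c = 4.6 ft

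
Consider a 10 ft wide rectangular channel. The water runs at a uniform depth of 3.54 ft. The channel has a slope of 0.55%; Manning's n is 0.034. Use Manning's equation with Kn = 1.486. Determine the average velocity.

Flow area A = b·y = 10 × 3.54 = 35.4 ft². Wetted perimeter P = b + 2y = 10 + 2×3.54 = 17.08 ft.
Hydraulic radius R = A/P = 35.4/17.08 = 2.073 ft.
From Manning's equation, V = (1.486/n) R^(2/3) S^(1/2) = (1.486/0.034) × 2.073^(2/3) × 0.0055^(1/2) = 5.27 ft/s.

V = 5.27 ft/s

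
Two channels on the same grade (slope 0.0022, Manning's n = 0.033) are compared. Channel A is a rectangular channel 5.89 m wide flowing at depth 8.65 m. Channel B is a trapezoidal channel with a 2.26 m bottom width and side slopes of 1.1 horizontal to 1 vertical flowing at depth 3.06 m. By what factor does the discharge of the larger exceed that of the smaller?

Channel A: Flow area A = b·y = 5.89 × 8.65 = 50.95 m². Wetted perimeter P = b + 2y = 5.89 + 2×8.65 = 23.19 m. Hydraulic radius R = A/P = 50.95/23.19 = 2.197 m. Q_A = (1/0.033)·50.95·2.197^(2/3)·√0.0022 = 122.4 m³/s.
Channel B: With bottom width b = 2.26 m and side slope z = 1.1: A = (b + zy)y = (2.26 + 1.1×3.06)×3.06 = 17.22 m²; P = b + 2y√(1+z²) = 2.26 + 2×3.06×1.487 = 11.36 m. Hydraulic radius R = A/P = 17.22/11.36 = 1.516 m. Q_B = (1/0.033)·17.22·1.516^(2/3)·√0.0022 = 32.29 m³/s.
The larger discharge is 122.4 m³/s and the smaller is 32.29 m³/s; the ratio is 3.79.

3.79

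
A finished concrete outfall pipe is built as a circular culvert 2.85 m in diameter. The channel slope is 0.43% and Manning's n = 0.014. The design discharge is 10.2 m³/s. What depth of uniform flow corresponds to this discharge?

y_n = 1.3 m

Manning's equation rearranged: A R^(2/3) = nQ / (1·√S) = 0.014 × 10.2 / (√0.0043) = 2.178.
Trying y = 1.54 m: A R^(2/3) = 2.896 — high.
Trying y = 0.968 m: A R^(2/3) = 1.264 — low.
Trying y = 1.3 m: A R^(2/3) = 2.171 — ≈ 2.178.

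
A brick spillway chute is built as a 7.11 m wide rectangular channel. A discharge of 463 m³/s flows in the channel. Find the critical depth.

For a rectangular channel, critical depth y_c = (q²/g)^(1/3) where q = Q/b = 463/7.11 = 65.12 m²/s.
So y_c = (65.12²/9.81)^(1/3) = 7.56 m.

y_c = 7.56 m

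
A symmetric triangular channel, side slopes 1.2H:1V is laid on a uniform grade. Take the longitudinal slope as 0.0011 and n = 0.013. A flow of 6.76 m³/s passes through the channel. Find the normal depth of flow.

y_n = 1.71 m

Manning's equation rearranged: A R^(2/3) = nQ / (1·√S) = 0.013 × 6.76 / (√0.0011) = 2.65.
Try y = 1.99 m: A R^(2/3) = 3.973 — high.
Try y = 1.31 m: A R^(2/3) = 1.303 — low.
Try y = 1.71 m: A R^(2/3) = 2.651 — matches.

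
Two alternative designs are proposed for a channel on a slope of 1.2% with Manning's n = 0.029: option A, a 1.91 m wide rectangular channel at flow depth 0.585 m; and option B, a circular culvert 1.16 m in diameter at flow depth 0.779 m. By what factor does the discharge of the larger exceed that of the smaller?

1.55

Channel A: Flow area A = b·y = 1.91 × 0.585 = 1.117 m². Wetted perimeter P = b + 2y = 1.91 + 2×0.585 = 3.08 m. Hydraulic radius R = A/P = 1.117/3.08 = 0.3628 m. Q_A = (1/0.029)·1.117·0.3628^(2/3)·√0.012 = 2.147 m³/s.
Channel B: For a circular section of diameter D = 1.16 m at depth y = 0.779 m, the central angle is θ = 2 arccos(1 − 2y/D) = 3.842 rad. Then A = (D²/8)(θ − sin θ) = 0.7546 m² and P = Dθ/2 = 2.228 m. Hydraulic radius R = A/P = 0.7546/2.228 = 0.3387 m. Q_B = (1/0.029)·0.7546·0.3387^(2/3)·√0.012 = 1.385 m³/s.
The larger discharge is 2.147 m³/s and the smaller is 1.385 m³/s; the ratio is 1.55.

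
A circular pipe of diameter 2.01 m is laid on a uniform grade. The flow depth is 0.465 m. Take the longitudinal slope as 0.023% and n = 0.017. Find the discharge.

For a circular section of diameter D = 2.01 m at depth y = 0.465 m, the central angle is θ = 2 arccos(1 − 2y/D) = 2.007 rad. Then A = (D²/8)(θ − sin θ) = 0.5559 m² and P = Dθ/2 = 2.017 m.
Hydraulic radius R = A/P = 0.5559/2.017 = 0.2756 m.
Manning's equation: Q = (1/n) A R^(2/3) S^(1/2) = (1/0.017) × 0.5559 × 0.2756^(2/3) × 0.00023^(1/2) = 0.21 m³/s.

Q = 0.21 m³/s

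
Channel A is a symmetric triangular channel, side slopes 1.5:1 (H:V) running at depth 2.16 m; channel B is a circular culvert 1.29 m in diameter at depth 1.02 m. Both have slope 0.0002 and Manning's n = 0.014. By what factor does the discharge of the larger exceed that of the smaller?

11

Channel A: For a triangular section with side slope z = 1.5: A = zy² = 1.5×2.16² = 6.998 m²; P = 2y√(1+z²) = 2×2.16×1.803 = 7.788 m. Hydraulic radius R = A/P = 6.998/7.788 = 0.8986 m. Q_A = (1/0.014)·6.998·0.8986^(2/3)·√0.0002 = 6.583 m³/s.
Channel B: For a circular section of diameter D = 1.29 m at depth y = 1.02 m, the central angle is θ = 2 arccos(1 − 2y/D) = 4.382 rad. Then A = (D²/8)(θ − sin θ) = 1.108 m² and P = Dθ/2 = 2.827 m. Hydraulic radius R = A/P = 1.108/2.827 = 0.3921 m. Q_B = (1/0.014)·1.108·0.3921^(2/3)·√0.0002 = 0.5998 m³/s.
The larger discharge is 6.583 m³/s and the smaller is 0.5998 m³/s; the ratio is 11.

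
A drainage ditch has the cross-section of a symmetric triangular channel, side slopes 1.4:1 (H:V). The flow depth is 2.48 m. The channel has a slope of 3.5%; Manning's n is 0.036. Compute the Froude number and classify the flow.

For a triangular section with side slope z = 1.4: A = zy² = 1.4×2.48² = 8.611 m²; P = 2y√(1+z²) = 2×2.48×1.72 = 8.534 m.
Hydraulic radius R = A/P = 8.611/8.534 = 1.009 m.
V = (1/n) R^(2/3) √S = (1/0.036) × 1.009^(2/3) × √0.035 = 5.228 m/s. Hydraulic depth D_h = A/T = 8.611/6.944 = 1.24 m.
Froude number Fr = V/√(g·D_h) = 5.228/√(9.81×1.24) = 1.5, which is greater than 1, so the flow is supercritical.

supercritical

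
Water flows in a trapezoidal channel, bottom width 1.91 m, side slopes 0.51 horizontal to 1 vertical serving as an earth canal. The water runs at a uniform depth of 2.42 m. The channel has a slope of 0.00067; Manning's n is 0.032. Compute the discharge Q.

Q = 6.3 m³/s

With bottom width b = 1.91 m and side slope z = 0.51: A = (b + zy)y = (1.91 + 0.51×2.42)×2.42 = 7.609 m²; P = b + 2y√(1+z²) = 1.91 + 2×2.42×1.123 = 7.343 m.
Hydraulic radius R = A/P = 7.609/7.343 = 1.036 m.
Manning's equation: Q = (1/n) A R^(2/3) S^(1/2) = (1/0.032) × 7.609 × 1.036^(2/3) × 0.00067^(1/2) = 6.3 m³/s.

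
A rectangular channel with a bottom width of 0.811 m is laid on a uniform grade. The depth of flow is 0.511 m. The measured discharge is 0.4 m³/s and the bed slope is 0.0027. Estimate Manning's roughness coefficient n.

n = 0.02

Flow area A = b·y = 0.811 × 0.511 = 0.4144 m². Wetted perimeter P = b + 2y = 0.811 + 2×0.511 = 1.833 m.
Hydraulic radius R = A/P = 0.4144/1.833 = 0.2261 m.
Rearranging Manning's equation: n = (1/Q) A R^(2/3) S^(1/2) = (1/0.4) × 0.4144 × 0.2261^(2/3) × √0.0027 = 0.02.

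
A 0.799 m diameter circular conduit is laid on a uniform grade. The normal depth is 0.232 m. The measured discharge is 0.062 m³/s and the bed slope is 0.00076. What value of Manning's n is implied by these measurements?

For a circular section of diameter D = 0.799 m at depth y = 0.232 m, the central angle is θ = 2 arccos(1 − 2y/D) = 2.276 rad. Then A = (D²/8)(θ − sin θ) = 0.1209 m² and P = Dθ/2 = 0.9094 m.
Hydraulic radius R = A/P = 0.1209/0.9094 = 0.1329 m.
Rearranging Manning's equation: n = (1/Q) A R^(2/3) S^(1/2) = (1/0.062) × 0.1209 × 0.1329^(2/3) × √0.00076 = 0.014.

n = 0.014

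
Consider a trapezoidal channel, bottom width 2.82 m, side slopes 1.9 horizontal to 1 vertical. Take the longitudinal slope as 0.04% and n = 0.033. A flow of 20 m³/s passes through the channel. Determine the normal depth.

y_n = 2.91 m

Manning's equation rearranged: A R^(2/3) = nQ / (1·√S) = 0.033 × 20 / (√0.0004) = 33.
Try y = 3.27 m: A R^(2/3) = 42.92 — over.
Try y = 2.57 m: A R^(2/3) = 25.11 — short.
Try y = 2.91 m: A R^(2/3) = 33.05 — matches.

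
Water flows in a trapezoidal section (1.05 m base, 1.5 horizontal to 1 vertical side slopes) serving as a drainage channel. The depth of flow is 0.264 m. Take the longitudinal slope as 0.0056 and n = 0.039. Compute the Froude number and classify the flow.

With bottom width b = 1.05 m and side slope z = 1.5: A = (b + zy)y = (1.05 + 1.5×0.264)×0.264 = 0.3817 m²; P = b + 2y√(1+z²) = 1.05 + 2×0.264×1.803 = 2.002 m.
Hydraulic radius R = A/P = 0.3817/2.002 = 0.1907 m.
V = (1/n) R^(2/3) √S = (1/0.039) × 0.1907^(2/3) × √0.0056 = 0.6357 m/s. Hydraulic depth D_h = A/T = 0.3817/1.842 = 0.2072 m.
Froude number Fr = V/√(g·D_h) = 0.6357/√(9.81×0.2072) = 0.446, which is less than 1, so the flow is subcritical.

subcritical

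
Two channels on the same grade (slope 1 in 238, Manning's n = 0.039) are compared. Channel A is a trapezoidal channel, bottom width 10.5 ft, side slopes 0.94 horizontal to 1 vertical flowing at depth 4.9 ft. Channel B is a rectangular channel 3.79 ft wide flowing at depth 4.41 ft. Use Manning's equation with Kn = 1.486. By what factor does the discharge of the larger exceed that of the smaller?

Channel A: With bottom width b = 10.5 ft and side slope z = 0.94: A = (b + zy)y = (10.5 + 0.94×4.9)×4.9 = 74.02 ft²; P = b + 2y√(1+z²) = 10.5 + 2×4.9×1.372 = 23.95 ft. Hydraulic radius R = A/P = 74.02/23.95 = 3.091 ft. Q_A = (1.486/0.039)·74.02·3.091^(2/3)·√0.004202 = 387.9 ft³/s.
Channel B: Flow area A = b·y = 3.79 × 4.41 = 16.71 ft². Wetted perimeter P = b + 2y = 3.79 + 2×4.41 = 12.61 ft. Hydraulic radius R = A/P = 16.71/12.61 = 1.325 ft. Q_B = (1.486/0.039)·16.71·1.325^(2/3)·√0.004202 = 49.81 ft³/s.
The larger discharge is 387.9 ft³/s and the smaller is 49.81 ft³/s; the ratio is 7.79.

7.79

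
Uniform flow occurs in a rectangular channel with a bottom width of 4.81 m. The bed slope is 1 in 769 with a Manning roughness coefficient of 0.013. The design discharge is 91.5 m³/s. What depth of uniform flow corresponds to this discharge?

Manning's equation rearranged: A R^(2/3) = nQ / (1·√S) = 0.013 × 91.5 / (√0.0013) = 32.99.
At y = 6.13 m: A R^(2/3) = 42.45 — over.
At y = 3.63 m: A R^(2/3) = 22.33 — short.
At y = 4.97 m: A R^(2/3) = 32.98 — matches.

y_n = 4.97 m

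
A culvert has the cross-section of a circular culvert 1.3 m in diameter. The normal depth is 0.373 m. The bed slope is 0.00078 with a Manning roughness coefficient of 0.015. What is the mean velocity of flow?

V = 0.667 m/s

For a circular section of diameter D = 1.3 m at depth y = 0.373 m, the central angle is θ = 2 arccos(1 − 2y/D) = 2.261 rad. Then A = (D²/8)(θ − sin θ) = 0.3148 m² and P = Dθ/2 = 1.47 m.
Hydraulic radius R = A/P = 0.3148/1.47 = 0.2142 m.
From Manning's equation, V = (1/n) R^(2/3) S^(1/2) = (1/0.015) × 0.2142^(2/3) × 0.00078^(1/2) = 0.667 m/s.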